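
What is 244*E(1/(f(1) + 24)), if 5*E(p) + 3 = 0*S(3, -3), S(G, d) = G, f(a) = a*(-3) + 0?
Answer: -732/5 ≈ -146.40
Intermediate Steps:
f(a) = -3*a (f(a) = -3*a + 0 = -3*a)
E(p) = -⅗ (E(p) = -⅗ + (0*3)/5 = -⅗ + (⅕)*0 = -⅗ + 0 = -⅗)
244*E(1/(f(1) + 24)) = 244*(-⅗) = -732/5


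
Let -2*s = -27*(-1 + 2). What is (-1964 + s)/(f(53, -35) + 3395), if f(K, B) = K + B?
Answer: -3901/6826 ≈ -0.57149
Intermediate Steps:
s = 27/2 (s = -(-27)*(-1 + 2)/2 = -(-27)/2 = -½*(-27) = 27/2 ≈ 13.500)
f(K, B) = B + K
(-1964 + s)/(f(53, -35) + 3395) = (-1964 + 27/2)/((-35 + 53) + 3395) = -3901/(2*(18 + 3395)) = -3901/2/3413 = -3901/2*1/3413 = -3901/6826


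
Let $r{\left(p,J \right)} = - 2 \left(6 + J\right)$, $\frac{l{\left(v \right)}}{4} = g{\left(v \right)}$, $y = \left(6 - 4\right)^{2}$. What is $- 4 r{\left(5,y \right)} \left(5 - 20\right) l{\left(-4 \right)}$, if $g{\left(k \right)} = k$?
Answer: $19200$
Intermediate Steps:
$y = 4$ ($y = 2^{2} = 4$)
$l{\left(v \right)} = 4 v$
$r{\left(p,J \right)} = -12 - 2 J$
$- 4 r{\left(5,y \right)} \left(5 - 20\right) l{\left(-4 \right)} = - 4 \left(-12 - 8\right) \left(5 - 20\right) 4 \left(-4\right) = - 4 \left(-12 - 8\right) \left(-15\right) \left(-16\right) = \left(-4\right) \left(-20\right) \left(-15\right) \left(-16\right) = 80 \left(-15\right) \left(-16\right) = \left(-1200\right) \left(-16\right) = 19200$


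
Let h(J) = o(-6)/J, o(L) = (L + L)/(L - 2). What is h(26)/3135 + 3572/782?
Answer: 97051631/21246940 ≈ 4.5678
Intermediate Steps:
o(L) = 2*L/(-2 + L) (o(L) = (2*L)/(-2 + L) = 2*L/(-2 + L))
h(J) = 3/(2*J) (h(J) = (2*(-6)/(-2 - 6))/J = (2*(-6)/(-8))/J = (2*(-6)*(-⅛))/J = 3/(2*J))
h(26)/3135 + 3572/782 = ((3/2)/26)/3135 + 3572/782 = ((3/2)*(1/26))*(1/3135) + 3572*(1/782) = (3/52)*(1/3135) + 1786/391 = 1/54340 + 1786/391 = 97051631/21246940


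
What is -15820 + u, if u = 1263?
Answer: -14557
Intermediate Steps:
-15820 + u = -15820 + 1263 = -14557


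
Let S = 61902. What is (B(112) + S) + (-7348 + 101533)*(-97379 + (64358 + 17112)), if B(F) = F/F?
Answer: -1498327262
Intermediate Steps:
B(F) = 1
(B(112) + S) + (-7348 + 101533)*(-97379 + (64358 + 17112)) = (1 + 61902) + (-7348 + 101533)*(-97379 + (64358 + 17112)) = 61903 + 94185*(-97379 + 81470) = 61903 + 94185*(-15909) = 61903 - 1498389165 = -1498327262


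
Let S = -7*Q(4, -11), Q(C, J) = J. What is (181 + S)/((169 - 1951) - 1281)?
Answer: -86/1021 ≈ -0.084231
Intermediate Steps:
S = 77 (S = -7*(-11) = 77)
(181 + S)/((169 - 1951) - 1281) = (181 + 77)/((169 - 1951) - 1281) = 258/(-1782 - 1281) = 258/(-3063) = 258*(-1/3063) = -86/1021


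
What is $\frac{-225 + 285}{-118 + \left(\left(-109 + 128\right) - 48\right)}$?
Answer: $- \frac{20}{49} \approx -0.40816$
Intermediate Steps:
$\frac{-225 + 285}{-118 + \left(\left(-109 + 128\right) - 48\right)} = \frac{60}{-118 + \left(19 - 48\right)} = \frac{60}{-118 - 29} = \frac{60}{-147} = 60 \left(- \frac{1}{147}\right) = - \frac{20}{49}$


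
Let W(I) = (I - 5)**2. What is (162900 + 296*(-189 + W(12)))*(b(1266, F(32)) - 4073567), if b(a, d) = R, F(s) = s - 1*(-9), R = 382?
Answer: -494729050100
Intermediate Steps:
F(s) = 9 + s (F(s) = s + 9 = 9 + s)
b(a, d) = 382
W(I) = (-5 + I)**2
(162900 + 296*(-189 + W(12)))*(b(1266, F(32)) - 4073567) = (162900 + 296*(-189 + (-5 + 12)**2))*(382 - 4073567) = (162900 + 296*(-189 + 7**2))*(-4073185) = (162900 + 296*(-189 + 49))*(-4073185) = (162900 + 296*(-140))*(-4073185) = (162900 - 41440)*(-4073185) = 121460*(-4073185) = -494729050100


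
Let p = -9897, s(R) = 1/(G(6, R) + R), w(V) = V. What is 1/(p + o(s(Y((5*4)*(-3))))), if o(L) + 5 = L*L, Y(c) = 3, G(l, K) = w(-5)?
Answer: -4/39607 ≈ -0.00010099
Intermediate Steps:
G(l, K) = -5
s(R) = 1/(-5 + R)
o(L) = -5 + L**2 (o(L) = -5 + L*L = -5 + L**2)
1/(p + o(s(Y((5*4)*(-3))))) = 1/(-9897 + (-5 + (1/(-5 + 3))**2)) = 1/(-9897 + (-5 + (1/(-2))**2)) = 1/(-9897 + (-5 + (-1/2)**2)) = 1/(-9897 + (-5 + 1/4)) = 1/(-9897 - 19/4) = 1/(-39607/4) = -4/39607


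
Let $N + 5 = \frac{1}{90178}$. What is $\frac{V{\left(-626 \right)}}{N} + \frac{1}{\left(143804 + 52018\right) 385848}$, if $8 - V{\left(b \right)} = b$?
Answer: $- \frac{4319839311858232823}{34068057816752784} \approx -126.8$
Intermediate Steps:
$N = - \frac{450889}{90178}$ ($N = -5 + \frac{1}{90178} = - \frac{450889}{90178} \approx -5.0$)
$V{\left(b \right)} = 8 - b$
$\frac{V{\left(-626 \right)}}{N} + \frac{1}{\left(143804 + 52018\right) 385848} = \frac{8 - -626}{- \frac{450889}{90178}} + \frac{1}{\left(143804 + 52018\right) 385848} = \left(8 + 626\right) \left(- \frac{90178}{450889}\right) + \frac{1}{195822} \cdot \frac{1}{385848} = 634 \left(- \frac{90178}{450889}\right) + \frac{1}{195822} \cdot \frac{1}{385848} = - \frac{57172852}{450889} + \frac{1}{75557527056} = - \frac{4319839311858232823}{34068057816752784}$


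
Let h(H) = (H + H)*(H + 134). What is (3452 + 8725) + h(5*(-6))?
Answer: 5937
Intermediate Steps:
h(H) = 2*H*(134 + H) (h(H) = (2*H)*(134 + H) = 2*H*(134 + H))
(3452 + 8725) + h(5*(-6)) = (3452 + 8725) + 2*(5*(-6))*(134 + 5*(-6)) = 12177 + 2*(-30)*(134 - 30) = 12177 + 2*(-30)*104 = 12177 - 6240 = 5937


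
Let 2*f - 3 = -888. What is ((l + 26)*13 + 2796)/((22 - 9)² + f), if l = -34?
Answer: -5384/547 ≈ -9.8428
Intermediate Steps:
f = -885/2 (f = 3/2 + (½)*(-888) = 3/2 - 444 = -885/2 ≈ -442.50)
((l + 26)*13 + 2796)/((22 - 9)² + f) = ((-34 + 26)*13 + 2796)/((22 - 9)² - 885/2) = (-8*13 + 2796)/(13² - 885/2) = (-104 + 2796)/(169 - 885/2) = 2692/(-547/2) = 2692*(-2/547) = -5384/547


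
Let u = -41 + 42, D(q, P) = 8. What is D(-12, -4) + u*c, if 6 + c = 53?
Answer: 55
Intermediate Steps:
c = 47 (c = -6 + 53 = 47)
u = 1
D(-12, -4) + u*c = 8 + 1*47 = 8 + 47 = 55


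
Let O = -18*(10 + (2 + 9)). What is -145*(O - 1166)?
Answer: 223880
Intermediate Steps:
O = -378 (O = -18*(10 + 11) = -18*21 = -378)
-145*(O - 1166) = -145*(-378 - 1166) = -145*(-1544) = 223880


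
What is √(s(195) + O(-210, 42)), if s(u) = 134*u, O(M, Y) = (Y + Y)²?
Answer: √33186 ≈ 182.17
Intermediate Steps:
O(M, Y) = 4*Y² (O(M, Y) = (2*Y)² = 4*Y²)
√(s(195) + O(-210, 42)) = √(134*195 + 4*42²) = √(26130 + 4*1764) = √(26130 + 7056) = √33186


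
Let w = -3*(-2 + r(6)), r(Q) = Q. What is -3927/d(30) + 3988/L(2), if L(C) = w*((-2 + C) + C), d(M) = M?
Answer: -4456/15 ≈ -297.07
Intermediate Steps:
w = -12 (w = -3*(-2 + 6) = -3*4 = -12)
L(C) = 24 - 24*C (L(C) = -12*((-2 + C) + C) = -12*(-2 + 2*C) = 24 - 24*C)
-3927/d(30) + 3988/L(2) = -3927/30 + 3988/(24 - 24*2) = -3927*1/30 + 3988/(24 - 48) = -1309/10 + 3988/(-24) = -1309/10 + 3988*(-1/24) = -1309/10 - 997/6 = -4456/15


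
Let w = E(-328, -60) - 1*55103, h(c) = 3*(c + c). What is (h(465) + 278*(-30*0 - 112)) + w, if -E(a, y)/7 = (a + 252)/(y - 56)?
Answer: -2420154/29 ≈ -83454.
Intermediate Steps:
E(a, y) = -7*(252 + a)/(-56 + y) (E(a, y) = -7*(a + 252)/(y - 56) = -7*(252 + a)/(-56 + y))
h(c) = 6*c (h(c) = 3*(2*c) = 6*c)
w = -1598120/29 (w = 7*(-252 - 1*(-328))/(-56 - 60) - 1*55103 = 7*(-252 + 328)/(-116) - 55103 = 7*(-1/116)*76 - 55103 = -133/29 - 55103 = -1598120/29 ≈ -55108.)
(h(465) + 278*(-30*0 - 112)) + w = (6*465 + 278*(-30*0 - 112)) - 1598120/29 = (2790 + 278*(0 - 112)) - 1598120/29 = (2790 + 278*(-112)) - 1598120/29 = (2790 - 31136) - 1598120/29 = -28346 - 1598120/29 = -2420154/29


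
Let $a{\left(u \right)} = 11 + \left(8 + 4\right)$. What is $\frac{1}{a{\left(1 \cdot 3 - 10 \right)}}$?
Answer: $\frac{1}{23} \approx 0.043478$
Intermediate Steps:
$a{\left(u \right)} = 23$ ($a{\left(u \right)} = 11 + 12 = 23$)
$\frac{1}{a{\left(1 \cdot 3 - 10 \right)}} = \frac{1}{23}$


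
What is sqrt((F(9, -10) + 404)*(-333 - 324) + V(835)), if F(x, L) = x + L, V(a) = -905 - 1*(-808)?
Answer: 2*I*sqrt(66217) ≈ 514.65*I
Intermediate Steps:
V(a) = -97 (V(a) = -905 + 808 = -97)
F(x, L) = L + x
sqrt((F(9, -10) + 404)*(-333 - 324) + V(835)) = sqrt(((-10 + 9) + 404)*(-333 - 324) - 97) = sqrt((-1 + 404)*(-657) - 97) = sqrt(403*(-657) - 97) = sqrt(-264771 - 97) = sqrt(-264868) = 2*I*sqrt(66217)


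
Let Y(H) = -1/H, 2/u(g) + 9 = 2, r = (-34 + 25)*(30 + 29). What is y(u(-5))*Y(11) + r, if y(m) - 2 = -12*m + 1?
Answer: -40932/77 ≈ -531.58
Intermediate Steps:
r = -531 (r = -9*59 = -531)
u(g) = -2/7 (u(g) = 2/(-9 + 2) = 2/(-7) = 2*(-⅐) = -2/7)
y(m) = 3 - 12*m (y(m) = 2 + (-12*m + 1) = 2 + (1 - 12*m) = 3 - 12*m)
y(u(-5))*Y(11) + r = (3 - 12*(-2/7))*(-1/11) - 531 = (3 + 24/7)*(-1*1/11) - 531 = (45/7)*(-1/11) - 531 = -45/77 - 531 = -40932/77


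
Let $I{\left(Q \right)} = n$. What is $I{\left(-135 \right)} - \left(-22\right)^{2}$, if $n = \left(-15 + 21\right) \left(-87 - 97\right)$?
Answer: $-1588$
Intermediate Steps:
$n = -1104$ ($n = 6 \left(-184\right) = -1104$)
$I{\left(Q \right)} = -1104$
$I{\left(-135 \right)} - \left(-22\right)^{2} = -1104 - \left(-22\right)^{2} = -1104 - 484 = -1588$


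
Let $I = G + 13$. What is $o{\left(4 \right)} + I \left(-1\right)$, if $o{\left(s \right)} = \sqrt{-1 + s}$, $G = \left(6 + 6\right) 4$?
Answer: $-61 + \sqrt{3} \approx -59.268$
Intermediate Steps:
$G = 48$ ($G = 12 \cdot 4 = 48$)
$I = 61$ ($I = 48 + 13 = 61$)
$o{\left(4 \right)} + I \left(-1\right) = \sqrt{-1 + 4} + 61 \left(-1\right) = \sqrt{3} - 61 = -61 + \sqrt{3}$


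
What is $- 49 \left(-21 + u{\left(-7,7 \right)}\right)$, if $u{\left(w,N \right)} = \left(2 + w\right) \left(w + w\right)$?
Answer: $-2401$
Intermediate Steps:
$u{\left(w,N \right)} = 2 w \left(2 + w\right)$ ($u{\left(w,N \right)} = \left(2 + w\right) 2 w = 2 w \left(2 + w\right)$)
$- 49 \left(-21 + u{\left(-7,7 \right)}\right) = - 49 \left(-21 + 2 \left(-7\right) \left(2 - 7\right)\right) = - 49 \left(-21 + 2 \left(-7\right) \left(-5\right)\right) = - 49 \left(-21 + 70\right) = - 49 \cdot 49 = \left(-1\right) 2401 = -2401$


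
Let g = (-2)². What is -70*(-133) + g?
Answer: 9314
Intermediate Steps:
g = 4
-70*(-133) + g = -70*(-133) + 4 = 9310 + 4 = 9314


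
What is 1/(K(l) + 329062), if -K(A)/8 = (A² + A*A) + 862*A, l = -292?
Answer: 1/978470 ≈ 1.0220e-6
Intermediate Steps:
K(A) = -6896*A - 16*A² (K(A) = -8*((A² + A*A) + 862*A) = -8*((A² + A²) + 862*A) = -8*(2*A² + 862*A) = -6896*A - 16*A²)
1/(K(l) + 329062) = 1/(-16*(-292)*(431 - 292) + 329062) = 1/(-16*(-292)*139 + 329062) = 1/(649408 + 329062) = 1/978470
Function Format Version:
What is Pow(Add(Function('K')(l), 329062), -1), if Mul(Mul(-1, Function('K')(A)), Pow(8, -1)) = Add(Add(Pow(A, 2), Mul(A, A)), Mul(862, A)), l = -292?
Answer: Rational(1, 978470) ≈ 1.0220e-6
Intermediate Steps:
Function('K')(A) = Add(Mul(-6896, A), Mul(-16, Pow(A, 2))) (Function('K')(A) = Mul(-8, Add(Add(Pow(A, 2), Mul(A, A)), Mul(862, A))) = Mul(-8, Add(Add(Pow(A, 2), Pow(A, 2)), Mul(862, A))) = Mul(-8, Add(Mul(2, Pow(A, 2)), Mul(862, A))) = Add(Mul(-6896, A), Mul(-16, Pow(A, 2))))
Pow(Add(Function('K')(l), 329062), -1) = Pow(Add(Mul(-16, -292, Add(431, -292)), 329062), -1) = Pow(Add(Mul(-16, -292, 139), 329062), -1) = Pow(Add(649408, 329062), -1) = Pow(978470, -1) = Rational(1, 978470)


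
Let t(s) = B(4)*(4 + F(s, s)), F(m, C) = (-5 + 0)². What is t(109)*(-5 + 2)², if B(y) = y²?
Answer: 4176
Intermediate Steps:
F(m, C) = 25 (F(m, C) = (-5)² = 25)
t(s) = 464 (t(s) = 4²*(4 + 25) = 16*29 = 464)
t(109)*(-5 + 2)² = 464*(-5 + 2)² = 464*(-3)² = 464*9 = 4176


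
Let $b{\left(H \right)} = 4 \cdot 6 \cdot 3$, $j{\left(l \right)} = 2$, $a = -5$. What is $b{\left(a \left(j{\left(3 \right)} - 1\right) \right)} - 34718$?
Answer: $-34646$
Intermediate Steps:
$b{\left(H \right)} = 72$ ($b{\left(H \right)} = 24 \cdot 3 = 72$)
$b{\left(a \left(j{\left(3 \right)} - 1\right) \right)} - 34718 = 72 - 34718 = -34646$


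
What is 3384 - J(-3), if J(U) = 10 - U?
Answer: 3371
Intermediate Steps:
3384 - J(-3) = 3384 - (10 - 1*(-3)) = 3384 - (10 + 3) = 3384 - 1*13 = 3384 - 13 = 3371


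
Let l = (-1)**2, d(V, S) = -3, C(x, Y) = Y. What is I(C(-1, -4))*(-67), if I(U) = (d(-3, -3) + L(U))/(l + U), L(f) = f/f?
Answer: -134/3 ≈ -44.667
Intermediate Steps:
L(f) = 1
l = 1
I(U) = -2/(1 + U) (I(U) = (-3 + 1)/(1 + U) = -2/(1 + U))
I(C(-1, -4))*(-67) = -2/(1 - 4)*(-67) = -2/(-3)*(-67) = -2*(-1/3)*(-67) = (2/3)*(-67) = -134/3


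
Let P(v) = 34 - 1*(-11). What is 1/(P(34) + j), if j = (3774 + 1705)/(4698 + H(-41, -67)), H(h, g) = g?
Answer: 4631/213874 ≈ 0.021653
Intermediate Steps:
P(v) = 45 (P(v) = 34 + 11 = 45)
j = 5479/4631 (j = (3774 + 1705)/(4698 - 67) = 5479/4631 ≈ 1.1831)
1/(P(34) + j) = 1/(45 + 5479/4631) = 1/(213874/4631) = 4631/213874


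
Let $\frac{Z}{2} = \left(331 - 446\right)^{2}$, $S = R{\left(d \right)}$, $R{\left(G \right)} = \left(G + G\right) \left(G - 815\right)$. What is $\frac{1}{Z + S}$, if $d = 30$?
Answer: $- \frac{1}{20650} \approx -4.8426 \cdot 10^{-5}$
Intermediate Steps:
$R{\left(G \right)} = 2 G \left(-815 + G\right)$
$S = -47100$ ($S = 2 \cdot 30 \left(-815 + 30\right) = 2 \cdot 30 \left(-785\right) = -47100$)
$Z = 26450$ ($Z = 2 \left(331 - 446\right)^{2} = 2 \left(-115\right)^{2} = 2 \cdot 13225 = 26450$)
$\frac{1}{Z + S} = \frac{1}{26450 - 47100} = \frac{1}{-20650} = - \frac{1}{20650}$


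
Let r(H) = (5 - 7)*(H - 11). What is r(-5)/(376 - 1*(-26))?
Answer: 16/201 ≈ 0.079602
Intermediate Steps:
r(H) = 22 - 2*H (r(H) = -2*(-11 + H) = 22 - 2*H)
r(-5)/(376 - 1*(-26)) = (22 - 2*(-5))/(376 - 1*(-26)) = (22 + 10)/(376 + 26) = 32/402 = 32*(1/402) = 16/201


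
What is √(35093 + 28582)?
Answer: 15*√283 ≈ 252.34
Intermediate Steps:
√(35093 + 28582) = √63675 = 15*√283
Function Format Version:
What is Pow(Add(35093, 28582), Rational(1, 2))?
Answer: Mul(15, Pow(283, Rational(1, 2))) ≈ 252.34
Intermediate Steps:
Pow(Add(35093, 28582), Rational(1, 2)) = Pow(63675, Rational(1, 2)) = Mul(15, Pow(283, Rational(1, 2)))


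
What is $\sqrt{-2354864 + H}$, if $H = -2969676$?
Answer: $2 i \sqrt{1331135} \approx 2307.5 i$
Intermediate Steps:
$\sqrt{-2354864 + H} = \sqrt{-2354864 - 2969676} = \sqrt{-5324540} = 2 i \sqrt{1331135}$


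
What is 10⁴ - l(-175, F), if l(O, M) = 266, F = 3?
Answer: 9734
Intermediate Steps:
10⁴ - l(-175, F) = 10⁴ - 1*266 = 10000 - 266 = 9734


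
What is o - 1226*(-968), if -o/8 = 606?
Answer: 1181920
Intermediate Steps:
o = -4848 (o = -8*606 = -4848)
o - 1226*(-968) = -4848 - 1226*(-968) = -4848 + 1186768 = 1181920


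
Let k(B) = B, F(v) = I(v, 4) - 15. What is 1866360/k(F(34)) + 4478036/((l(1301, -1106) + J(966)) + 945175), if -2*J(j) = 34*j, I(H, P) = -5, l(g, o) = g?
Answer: -43393150568/465027 ≈ -93313.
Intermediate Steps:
F(v) = -20 (F(v) = -5 - 15 = -20)
J(j) = -17*j
1866360/k(F(34)) + 4478036/((l(1301, -1106) + J(966)) + 945175) = 1866360/(-20) + 4478036/((1301 - 17*966) + 945175) = 1866360*(-1/20) + 4478036/((1301 - 16422) + 945175) = -93318 + 4478036/(-15121 + 945175) = -93318 + 4478036/930054 = -93318 + 4478036*(1/930054) = -93318 + 2239018/465027 = -43393150568/465027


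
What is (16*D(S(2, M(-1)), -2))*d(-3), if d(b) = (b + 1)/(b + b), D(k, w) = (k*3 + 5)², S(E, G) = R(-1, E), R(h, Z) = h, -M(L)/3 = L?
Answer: 64/3 ≈ 21.333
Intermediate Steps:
M(L) = -3*L
S(E, G) = -1
D(k, w) = (5 + 3*k)² (D(k, w) = (3*k + 5)² = (5 + 3*k)²)
d(b) = (1 + b)/(2*b) (d(b) = (1 + b)/((2*b)) = (1 + b)*(1/(2*b)) = (1 + b)/(2*b))
(16*D(S(2, M(-1)), -2))*d(-3) = (16*(5 + 3*(-1))²)*((½)*(1 - 3)/(-3)) = (16*(5 - 3)²)*((½)*(-⅓)*(-2)) = (16*2²)*(⅓) = (16*4)*(⅓) = 64*(⅓) = 64/3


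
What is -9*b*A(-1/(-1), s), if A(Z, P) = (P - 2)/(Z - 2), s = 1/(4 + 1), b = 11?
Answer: -891/5 ≈ -178.20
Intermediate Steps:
s = ⅕ (s = 1/5 = ⅕ ≈ 0.20000)
A(Z, P) = (-2 + P)/(-2 + Z)
-9*b*A(-1/(-1), s) = -99*(-2 + ⅕)/(-2 - 1/(-1)) = -99*-9/5/(-2 - 1*(-1)) = -99*-9/5/(-2 + 1) = -99*-9/5/(-1) = -99*(-1*(-9/5)) = -99*9/5 = -9*99/5 = -891/5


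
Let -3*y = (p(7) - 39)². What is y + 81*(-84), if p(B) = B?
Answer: -21436/3 ≈ -7145.3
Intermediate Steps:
y = -1024/3 (y = -(7 - 39)²/3 = -⅓*(-32)² = -⅓*1024 = -1024/3 ≈ -341.33)
y + 81*(-84) = -1024/3 + 81*(-84) = -1024/3 - 6804 = -21436/3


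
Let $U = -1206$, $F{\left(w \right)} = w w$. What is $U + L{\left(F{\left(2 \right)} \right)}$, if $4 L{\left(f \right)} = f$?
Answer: $-1205$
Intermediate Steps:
$F{\left(w \right)} = w^{2}$
$L{\left(f \right)} = \frac{f}{4}$
$U + L{\left(F{\left(2 \right)} \right)} = -1206 + \frac{2^{2}}{4} = -1206 + \frac{1}{4} \cdot 4 = -1206 + 1 = -1205$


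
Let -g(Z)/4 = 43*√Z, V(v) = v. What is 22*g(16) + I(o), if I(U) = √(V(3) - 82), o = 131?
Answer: -15136 + I*√79 ≈ -15136.0 + 8.8882*I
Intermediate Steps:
I(U) = I*√79 (I(U) = √(3 - 82) = √(-79) = I*√79)
g(Z) = -172*√Z
22*g(16) + I(o) = 22*(-172*√16) + I*√79 = 22*(-172*4) + I*√79 = 22*(-688) + I*√79 = -15136 + I*√79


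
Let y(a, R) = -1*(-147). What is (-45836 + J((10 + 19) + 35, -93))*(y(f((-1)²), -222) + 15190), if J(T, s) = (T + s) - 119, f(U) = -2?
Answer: -705256608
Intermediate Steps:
y(a, R) = 147
J(T, s) = -119 + T + s
(-45836 + J((10 + 19) + 35, -93))*(y(f((-1)²), -222) + 15190) = (-45836 + (-119 + ((10 + 19) + 35) - 93))*(147 + 15190) = (-45836 + (-119 + (29 + 35) - 93))*15337 = (-45836 + (-119 + 64 - 93))*15337 = (-45836 - 148)*15337 = -45984*15337 = -705256608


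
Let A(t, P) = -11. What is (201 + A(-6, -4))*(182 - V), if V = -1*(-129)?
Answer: 10070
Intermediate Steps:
V = 129
(201 + A(-6, -4))*(182 - V) = (201 - 11)*(182 - 1*129) = 190*(182 - 129) = 190*53 = 10070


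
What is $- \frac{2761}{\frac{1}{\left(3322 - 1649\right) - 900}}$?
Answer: $-2134253$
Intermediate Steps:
$- \frac{2761}{\frac{1}{\left(3322 - 1649\right) - 900}} = - \frac{2761}{\frac{1}{1673 - 900}} = - \frac{2761}{\frac{1}{773}} = - 2761 \frac{1}{\frac{1}{773}} = \left(-2761\right) 773 = -2134253$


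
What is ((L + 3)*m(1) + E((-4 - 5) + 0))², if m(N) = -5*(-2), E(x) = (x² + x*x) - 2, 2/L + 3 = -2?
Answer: 34596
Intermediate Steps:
L = -⅖ (L = 2/(-3 - 2) = 2/(-5) = 2*(-⅕) = -⅖ ≈ -0.40000)
E(x) = -2 + 2*x² (E(x) = (x² + x²) - 2 = 2*x² - 2 = -2 + 2*x²)
m(N) = 10
((L + 3)*m(1) + E((-4 - 5) + 0))² = ((-⅖ + 3)*10 + (-2 + 2*((-4 - 5) + 0)²))² = ((13/5)*10 + (-2 + 2*(-9 + 0)²))² = (26 + (-2 + 2*(-9)²))² = (26 + (-2 + 2*81))² = (26 + (-2 + 162))² = (26 + 160)² = 186² = 34596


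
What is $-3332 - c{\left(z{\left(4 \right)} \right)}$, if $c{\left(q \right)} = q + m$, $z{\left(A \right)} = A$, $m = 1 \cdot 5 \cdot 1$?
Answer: $-3341$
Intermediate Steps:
$m = 5$ ($m = 1 \cdot 5 = 5$)
$c{\left(q \right)} = 5 + q$ ($c{\left(q \right)} = q + 5 = 5 + q$)
$-3332 - c{\left(z{\left(4 \right)} \right)} = -3332 - \left(5 + 4\right) = -3332 - 9 = -3341$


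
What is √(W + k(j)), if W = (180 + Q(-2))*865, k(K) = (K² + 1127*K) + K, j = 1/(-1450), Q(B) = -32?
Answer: √269160414401/1450 ≈ 357.80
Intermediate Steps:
j = -1/1450 ≈ -0.00068966
k(K) = K² + 1128*K
W = 128020 (W = (180 - 32)*865 = 148*865 = 128020)
√(W + k(j)) = √(128020 - (1128 - 1/1450)/1450) = √(128020 - 1/1450*1635599/1450) = √(128020 - 1635599/2102500) = √(269160414401/2102500) = √269160414401/1450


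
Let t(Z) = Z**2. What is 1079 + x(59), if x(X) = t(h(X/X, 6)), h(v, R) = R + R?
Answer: 1223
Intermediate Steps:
h(v, R) = 2*R
x(X) = 144 (x(X) = (2*6)**2 = 12**2 = 144)
1079 + x(59) = 1079 + 144 = 1223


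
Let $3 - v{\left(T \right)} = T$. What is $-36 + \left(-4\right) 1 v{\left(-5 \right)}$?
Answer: $-68$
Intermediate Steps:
$v{\left(T \right)} = 3 - T$
$-36 + \left(-4\right) 1 v{\left(-5 \right)} = -36 + \left(-4\right) 1 \left(3 - -5\right) = -36 - 4 \left(3 + 5\right) = -36 - 32 = -68$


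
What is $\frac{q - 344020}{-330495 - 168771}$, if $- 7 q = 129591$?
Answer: $\frac{362533}{499266} \approx 0.72613$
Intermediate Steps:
$q = -18513$ ($q = \left(- \frac{1}{7}\right) 129591 = -18513$)
$\frac{q - 344020}{-330495 - 168771} = \frac{-18513 - 344020}{-330495 - 168771} = - \frac{362533}{-499266} = \left(-362533\right) \left(- \frac{1}{499266}\right) = \frac{362533}{499266}$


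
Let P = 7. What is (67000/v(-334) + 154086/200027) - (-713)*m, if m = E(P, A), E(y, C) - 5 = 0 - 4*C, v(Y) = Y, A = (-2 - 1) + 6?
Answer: -173397076557/33404509 ≈ -5190.8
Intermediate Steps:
A = 3 (A = -3 + 6 = 3)
E(y, C) = 5 - 4*C (E(y, C) = 5 + (0 - 4*C) = 5 - 4*C)
m = -7 (m = 5 - 4*3 = 5 - 12 = -7)
(67000/v(-334) + 154086/200027) - (-713)*m = (67000/(-334) + 154086/200027) - (-713)*(-7) = (67000*(-1/334) + 154086*(1/200027)) - 1*4991 = (-33500/167 + 154086/200027) - 4991 = -6675172138/33404509 - 4991 = -173397076557/33404509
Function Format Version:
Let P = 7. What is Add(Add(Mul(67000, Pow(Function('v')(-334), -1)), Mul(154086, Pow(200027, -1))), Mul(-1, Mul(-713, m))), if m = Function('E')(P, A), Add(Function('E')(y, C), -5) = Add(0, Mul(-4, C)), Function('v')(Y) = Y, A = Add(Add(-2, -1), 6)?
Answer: Rational(-173397076557, 33404509) ≈ -5190.8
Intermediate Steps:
A = 3 (A = Add(-3, 6) = 3)
Function('E')(y, C) = Add(5, Mul(-4, C)) (Function('E')(y, C) = Add(5, Add(0, Mul(-4, C))) = Add(5, Mul(-4, C)))
m = -7 (m = Add(5, Mul(-4, 3)) = Add(5, -12) = -7)
Add(Add(Mul(67000, Pow(Function('v')(-334), -1)), Mul(154086, Pow(200027, -1))), Mul(-1, Mul(-713, m))) = Add(Add(Mul(67000, Pow(-334, -1)), Mul(154086, Pow(200027, -1))), Mul(-1, Mul(-713, -7))) = Add(Add(Mul(67000, Rational(-1, 334)), Mul(154086, Rational(1, 200027))), Mul(-1, 4991)) = Add(Add(Rational(-33500, 167), Rational(154086, 200027)), -4991) = Add(Rational(-6675172138, 33404509), -4991) = Rational(-173397076557, 33404509)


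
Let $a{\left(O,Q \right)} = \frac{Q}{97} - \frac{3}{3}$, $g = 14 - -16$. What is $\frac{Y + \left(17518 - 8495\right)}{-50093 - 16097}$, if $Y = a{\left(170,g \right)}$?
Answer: $- \frac{437582}{3210215} \approx -0.13631$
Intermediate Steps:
$g = 30$ ($g = 14 + 16 = 30$)
$a{\left(O,Q \right)} = -1 + \frac{Q}{97}$ ($a{\left(O,Q \right)} = Q \frac{1}{97} - 1 = \frac{Q}{97} - 1 = -1 + \frac{Q}{97}$)
$Y = - \frac{67}{97}$ ($Y = -1 + \frac{1}{97} \cdot 30 = -1 + \frac{30}{97} = - \frac{67}{97} \approx -0.69072$)
$\frac{Y + \left(17518 - 8495\right)}{-50093 - 16097} = \frac{- \frac{67}{97} + \left(17518 - 8495\right)}{-50093 - 16097} = \frac{- \frac{67}{97} + 9023}{-66190} = \frac{875164}{97} \left(- \frac{1}{66190}\right) = - \frac{437582}{3210215}$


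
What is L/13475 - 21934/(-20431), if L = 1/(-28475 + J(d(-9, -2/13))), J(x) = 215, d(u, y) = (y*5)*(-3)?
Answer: 8352543948569/7780196308500 ≈ 1.0736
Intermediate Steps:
d(u, y) = -15*y (d(u, y) = (5*y)*(-3) = -15*y)
L = -1/28260 (L = 1/(-28475 + 215) = 1/(-28260) = -1/28260 ≈ -3.5386e-5)
L/13475 - 21934/(-20431) = -1/28260/13475 - 21934/(-20431) = -1/28260*1/13475 - 21934*(-1/20431) = -1/380803500 + 21934/20431 = 8352543948569/7780196308500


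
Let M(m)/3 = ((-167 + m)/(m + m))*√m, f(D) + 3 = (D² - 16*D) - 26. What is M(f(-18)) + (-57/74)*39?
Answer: -2223/74 + 624*√583/583 ≈ -4.1971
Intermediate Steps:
f(D) = -29 + D² - 16*D (f(D) = -3 + ((D² - 16*D) - 26) = -3 + (-26 + D² - 16*D) = -29 + D² - 16*D)
M(m) = 3*(-167 + m)/(2*√m) (M(m) = 3*(((-167 + m)/(m + m))*√m) = 3*(((-167 + m)/((2*m)))*√m) = 3*(((-167 + m)*(1/(2*m)))*√m) = 3*(((-167 + m)/(2*m))*√m) = 3*((-167 + m)/(2*√m)) = 3*(-167 + m)/(2*√m))
M(f(-18)) + (-57/74)*39 = 3*(-167 + (-29 + (-18)² - 16*(-18)))/(2*√(-29 + (-18)² - 16*(-18))) + (-57/74)*39 = 3*(-167 + (-29 + 324 + 288))/(2*√(-29 + 324 + 288)) + ((1/74)*(-57))*39 = 3*(-167 + 583)/(2*√583) - 57/74*39 = (3/2)*(√583/583)*416 - 2223/74 = 624*√583/583 - 2223/74 = -2223/74 + 624*√583/583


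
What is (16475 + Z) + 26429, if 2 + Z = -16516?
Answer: 26386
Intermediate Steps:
Z = -16518 (Z = -2 - 16516 = -16518)
(16475 + Z) + 26429 = (16475 - 16518) + 26429 = -43 + 26429 = 26386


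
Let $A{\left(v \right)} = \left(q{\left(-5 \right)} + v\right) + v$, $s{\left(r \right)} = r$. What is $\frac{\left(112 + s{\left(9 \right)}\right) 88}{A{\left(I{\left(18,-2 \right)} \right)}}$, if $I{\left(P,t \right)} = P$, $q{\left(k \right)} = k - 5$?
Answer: $\frac{5324}{13} \approx 409.54$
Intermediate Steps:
$q{\left(k \right)} = -5 + k$
$A{\left(v \right)} = -10 + 2 v$ ($A{\left(v \right)} = \left(\left(-5 - 5\right) + v\right) + v = \left(-10 + v\right) + v = -10 + 2 v$)
$\frac{\left(112 + s{\left(9 \right)}\right) 88}{A{\left(I{\left(18,-2 \right)} \right)}} = \frac{\left(112 + 9\right) 88}{-10 + 2 \cdot 18} = \frac{121 \cdot 88}{-10 + 36} = \frac{10648}{26} = 10648 \cdot \frac{1}{26} = \frac{5324}{13}$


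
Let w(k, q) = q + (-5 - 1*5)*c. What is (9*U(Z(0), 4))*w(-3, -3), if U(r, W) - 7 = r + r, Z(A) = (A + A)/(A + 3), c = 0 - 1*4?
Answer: 2331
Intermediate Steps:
c = -4 (c = 0 - 4 = -4)
w(k, q) = 40 + q (w(k, q) = q + (-5 - 1*5)*(-4) = q + (-5 - 5)*(-4) = q - 10*(-4) = q + 40 = 40 + q)
Z(A) = 2*A/(3 + A) (Z(A) = (2*A)/(3 + A) = 2*A/(3 + A))
U(r, W) = 7 + 2*r (U(r, W) = 7 + (r + r) = 7 + 2*r)
(9*U(Z(0), 4))*w(-3, -3) = (9*(7 + 2*(2*0/(3 + 0))))*(40 - 3) = (9*(7 + 2*(2*0/3)))*37 = (9*(7 + 2*(2*0*(1/3))))*37 = (9*(7 + 2*0))*37 = (9*(7 + 0))*37 = (9*7)*37 = 63*37 = 2331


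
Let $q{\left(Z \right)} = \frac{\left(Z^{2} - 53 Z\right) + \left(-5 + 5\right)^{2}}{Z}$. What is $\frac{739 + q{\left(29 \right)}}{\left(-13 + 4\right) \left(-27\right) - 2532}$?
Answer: $- \frac{715}{2289} \approx -0.31236$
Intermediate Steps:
$q{\left(Z \right)} = \frac{Z^{2} - 53 Z}{Z}$ ($q{\left(Z \right)} = \frac{\left(Z^{2} - 53 Z\right) + 0^{2}}{Z} = \frac{\left(Z^{2} - 53 Z\right) + 0}{Z} = \frac{Z^{2} - 53 Z}{Z}$)
$\frac{739 + q{\left(29 \right)}}{\left(-13 + 4\right) \left(-27\right) - 2532} = \frac{739 + \left(-53 + 29\right)}{\left(-13 + 4\right) \left(-27\right) - 2532} = \frac{739 - 24}{\left(-9\right) \left(-27\right) - 2532} = \frac{715}{243 - 2532} = \frac{715}{-2289} = 715 \left(- \frac{1}{2289}\right) = - \frac{715}{2289}$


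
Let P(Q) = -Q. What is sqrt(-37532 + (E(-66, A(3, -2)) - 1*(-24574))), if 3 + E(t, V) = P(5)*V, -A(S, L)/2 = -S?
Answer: I*sqrt(12991) ≈ 113.98*I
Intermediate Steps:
A(S, L) = 2*S (A(S, L) = -(-2)*S = 2*S)
E(t, V) = -3 - 5*V (E(t, V) = -3 + (-1*5)*V = -3 - 5*V)
sqrt(-37532 + (E(-66, A(3, -2)) - 1*(-24574))) = sqrt(-37532 + ((-3 - 10*3) - 1*(-24574))) = sqrt(-37532 + ((-3 - 5*6) + 24574)) = sqrt(-37532 + ((-3 - 30) + 24574)) = sqrt(-37532 + (-33 + 24574)) = sqrt(-37532 + 24541) = sqrt(-12991) = I*sqrt(12991)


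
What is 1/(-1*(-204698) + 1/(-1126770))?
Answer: 1126770/230647565459 ≈ 4.8852e-6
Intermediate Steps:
1/(-1*(-204698) + 1/(-1126770)) = 1/(204698 - 1/1126770) = 1/(230647565459/1126770) = 1126770/230647565459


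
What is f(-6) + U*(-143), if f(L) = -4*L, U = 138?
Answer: -19710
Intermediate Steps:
f(-6) + U*(-143) = -4*(-6) + 138*(-143) = 24 - 19734 = -19710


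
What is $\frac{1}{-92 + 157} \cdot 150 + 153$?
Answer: $\frac{2019}{13} \approx 155.31$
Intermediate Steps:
$\frac{1}{-92 + 157} \cdot 150 + 153 = \frac{1}{65} \cdot 150 + 153 = \frac{30}{13} + 153 = \frac{2019}{13}$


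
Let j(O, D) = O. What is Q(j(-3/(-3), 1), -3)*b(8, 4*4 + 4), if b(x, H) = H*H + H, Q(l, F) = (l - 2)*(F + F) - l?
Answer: 2100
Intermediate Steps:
Q(l, F) = -l + 2*F*(-2 + l) (Q(l, F) = (-2 + l)*(2*F) - l = 2*F*(-2 + l) - l = -l + 2*F*(-2 + l))
b(x, H) = H + H² (b(x, H) = H² + H = H + H²)
Q(j(-3/(-3), 1), -3)*b(8, 4*4 + 4) = (-(-3)/(-3) - 4*(-3) + 2*(-3)*(-3/(-3)))*((4*4 + 4)*(1 + (4*4 + 4))) = (-(-3)*(-1)/3 + 12 + 2*(-3)*(-3*(-⅓)))*((16 + 4)*(1 + (16 + 4))) = (-1*1 + 12 + 2*(-3)*1)*(20*(1 + 20)) = (-1 + 12 - 6)*(20*21) = 5*420 = 2100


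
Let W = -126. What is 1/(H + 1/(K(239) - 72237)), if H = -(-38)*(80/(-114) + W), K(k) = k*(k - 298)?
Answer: -259014/1247066075 ≈ -0.00020770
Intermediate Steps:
K(k) = k*(-298 + k)
H = -14444/3 (H = -(-38)*(80/(-114) - 126) = -(-38)*(80*(-1/114) - 126) = -(-38)*(-40/57 - 126) = -(-38)*(-7222)/57 = -1*14444/3 = -14444/3 ≈ -4814.7)
1/(H + 1/(K(239) - 72237)) = 1/(-14444/3 + 1/(239*(-298 + 239) - 72237)) = 1/(-14444/3 + 1/(239*(-59) - 72237)) = 1/(-14444/3 + 1/(-14101 - 72237)) = 1/(-14444/3 + 1/(-86338)) = 1/(-14444/3 - 1/86338) = 1/(-1247066075/259014) = -259014/1247066075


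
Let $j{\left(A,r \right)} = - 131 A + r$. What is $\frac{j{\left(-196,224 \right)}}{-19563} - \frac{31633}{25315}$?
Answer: $- \frac{1274494879}{495237345} \approx -2.5735$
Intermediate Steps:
$j{\left(A,r \right)} = r - 131 A$
$\frac{j{\left(-196,224 \right)}}{-19563} - \frac{31633}{25315} = \frac{224 - -25676}{-19563} - \frac{31633}{25315} = \left(224 + 25676\right) \left(- \frac{1}{19563}\right) - \frac{31633}{25315} = 25900 \left(- \frac{1}{19563}\right) - \frac{31633}{25315} = - \frac{25900}{19563} - \frac{31633}{25315} = - \frac{1274494879}{495237345}$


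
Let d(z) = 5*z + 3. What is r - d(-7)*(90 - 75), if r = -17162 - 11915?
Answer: -28597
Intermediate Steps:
d(z) = 3 + 5*z
r = -29077
r - d(-7)*(90 - 75) = -29077 - (3 + 5*(-7))*(90 - 75) = -29077 - (3 - 35)*15 = -29077 - (-32)*15 = -29077 - 1*(-480) = -29077 + 480 = -28597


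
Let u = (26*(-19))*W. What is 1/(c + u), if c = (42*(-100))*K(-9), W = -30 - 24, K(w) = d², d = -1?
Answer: 1/22476 ≈ 4.4492e-5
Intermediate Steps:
K(w) = 1 (K(w) = (-1)² = 1)
W = -54
u = 26676 (u = (26*(-19))*(-54) = -494*(-54) = 26676)
c = -4200 (c = (42*(-100))*1 = -4200*1 = -4200)
1/(c + u) = 1/(-4200 + 26676) = 1/22476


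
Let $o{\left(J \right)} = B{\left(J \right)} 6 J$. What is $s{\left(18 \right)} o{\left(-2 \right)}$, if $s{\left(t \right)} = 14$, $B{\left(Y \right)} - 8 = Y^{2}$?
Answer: $-2016$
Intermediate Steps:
$B{\left(Y \right)} = 8 + Y^{2}$
$o{\left(J \right)} = J \left(48 + 6 J^{2}\right)$ ($o{\left(J \right)} = \left(8 + J^{2}\right) 6 J = \left(48 + 6 J^{2}\right) J = J \left(48 + 6 J^{2}\right)$)
$s{\left(18 \right)} o{\left(-2 \right)} = 14 \cdot 6 \left(-2\right) \left(8 + \left(-2\right)^{2}\right) = 14 \cdot 6 \left(-2\right) \left(8 + 4\right) = 14 \cdot 6 \left(-2\right) 12 = 14 \left(-144\right) = -2016$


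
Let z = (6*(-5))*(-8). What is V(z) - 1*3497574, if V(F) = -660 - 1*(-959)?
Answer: -3497275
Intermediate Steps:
z = 240 (z = -30*(-8) = 240)
V(F) = 299 (V(F) = -660 + 959 = 299)
V(z) - 1*3497574 = 299 - 1*3497574 = 299 - 3497574 = -3497275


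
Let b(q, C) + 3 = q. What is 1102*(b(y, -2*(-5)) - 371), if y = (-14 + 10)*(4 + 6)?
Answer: -456228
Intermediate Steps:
y = -40 (y = -4*10 = -40)
b(q, C) = -3 + q
1102*(b(y, -2*(-5)) - 371) = 1102*((-3 - 40) - 371) = 1102*(-43 - 371) = 1102*(-414) = -456228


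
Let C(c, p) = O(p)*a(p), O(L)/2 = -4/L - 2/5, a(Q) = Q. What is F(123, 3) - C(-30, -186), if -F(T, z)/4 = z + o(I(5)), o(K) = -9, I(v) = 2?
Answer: -584/5 ≈ -116.80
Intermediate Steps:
O(L) = -4/5 - 8/L (O(L) = 2*(-4/L - 2/5) = 2*(-2/5 - 4/L) = -4/5 - 8/L)
C(c, p) = p*(-4/5 - 8/p) (C(c, p) = (-4/5 - 8/p)*p = p*(-4/5 - 8/p))
F(T, z) = 36 - 4*z (F(T, z) = -4*(z - 9) = -4*(-9 + z) = 36 - 4*z)
F(123, 3) - C(-30, -186) = (36 - 4*3) - (-8 - 4/5*(-186)) = (36 - 12) - (-8 + 744/5) = 24 - 1*704/5 = 24 - 704/5 = -584/5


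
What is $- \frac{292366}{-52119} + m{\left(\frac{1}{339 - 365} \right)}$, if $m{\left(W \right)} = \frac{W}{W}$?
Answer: $\frac{344485}{52119} \approx 6.6096$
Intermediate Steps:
$m{\left(W \right)} = 1$
$- \frac{292366}{-52119} + m{\left(\frac{1}{339 - 365} \right)} = - \frac{292366}{-52119} + 1 = \left(-292366\right) \left(- \frac{1}{52119}\right) + 1 = \frac{292366}{52119} + 1 = \frac{344485}{52119}$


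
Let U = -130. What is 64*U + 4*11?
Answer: -8276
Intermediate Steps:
64*U + 4*11 = 64*(-130) + 4*11 = -8320 + 44 = -8276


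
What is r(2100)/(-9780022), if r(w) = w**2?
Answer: -315000/698573 ≈ -0.45092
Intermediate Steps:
r(2100)/(-9780022) = 2100**2/(-9780022) = 4410000*(-1/9780022) = -315000/698573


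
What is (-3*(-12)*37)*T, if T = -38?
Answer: -50616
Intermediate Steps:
(-3*(-12)*37)*T = (-3*(-12)*37)*(-38) = (36*37)*(-38) = 1332*(-38) = -50616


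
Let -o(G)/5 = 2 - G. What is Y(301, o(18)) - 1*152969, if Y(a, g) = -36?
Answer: -153005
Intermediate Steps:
o(G) = -10 + 5*G (o(G) = -5*(2 - G) = -10 + 5*G)
Y(301, o(18)) - 1*152969 = -36 - 1*152969 = -36 - 152969 = -153005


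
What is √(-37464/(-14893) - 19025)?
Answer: I*√4219214615873/14893 ≈ 137.92*I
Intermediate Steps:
√(-37464/(-14893) - 19025) = √(-37464*(-1/14893) - 19025) = √(37464/14893 - 19025) = √(-283301861/14893) = I*√4219214615873/14893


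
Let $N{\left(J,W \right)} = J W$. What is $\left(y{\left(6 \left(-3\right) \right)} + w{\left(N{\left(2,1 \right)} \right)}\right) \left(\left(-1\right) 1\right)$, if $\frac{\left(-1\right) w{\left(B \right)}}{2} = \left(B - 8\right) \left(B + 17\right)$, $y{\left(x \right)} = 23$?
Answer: $-251$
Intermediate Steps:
$w{\left(B \right)} = - 2 \left(-8 + B\right) \left(17 + B\right)$ ($w{\left(B \right)} = - 2 \left(B - 8\right) \left(B + 17\right) = - 2 \left(-8 + B\right) \left(17 + B\right)$)
$\left(y{\left(6 \left(-3\right) \right)} + w{\left(N{\left(2,1 \right)} \right)}\right) \left(\left(-1\right) 1\right) = \left(23 - \left(-272 + 8 + 18 \cdot 2 \cdot 1\right)\right) \left(\left(-1\right) 1\right) = \left(23 - \left(-236 + 8\right)\right) \left(-1\right) = \left(23 - -228\right) \left(-1\right) = \left(23 + 228\right) \left(-1\right) = 251 \left(-1\right) = -251$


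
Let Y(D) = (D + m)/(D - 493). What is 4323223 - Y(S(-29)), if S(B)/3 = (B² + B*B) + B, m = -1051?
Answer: 9653755005/2233 ≈ 4.3232e+6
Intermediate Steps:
S(B) = 3*B + 6*B² (S(B) = 3*((B² + B*B) + B) = 3*((B² + B²) + B) = 3*(2*B² + B) = 3*(B + 2*B²) = 3*B + 6*B²)
Y(D) = (-1051 + D)/(-493 + D) (Y(D) = (D - 1051)/(D - 493) = (-1051 + D)/(-493 + D))
4323223 - Y(S(-29)) = 4323223 - (-1051 + 3*(-29)*(1 + 2*(-29)))/(-493 + 3*(-29)*(1 + 2*(-29))) = 4323223 - (-1051 + 3*(-29)*(1 - 58))/(-493 + 3*(-29)*(1 - 58)) = 4323223 - (-1051 + 3*(-29)*(-57))/(-493 + 3*(-29)*(-57)) = 4323223 - (-1051 + 4959)/(-493 + 4959) = 4323223 - 3908/4466 = 4323223 - 1*1954/2233 = 4323223 - 1954/2233 = 9653755005/2233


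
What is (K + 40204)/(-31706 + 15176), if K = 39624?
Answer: -39914/8265 ≈ -4.8293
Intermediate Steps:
(K + 40204)/(-31706 + 15176) = (39624 + 40204)/(-31706 + 15176) = 79828/(-16530) = 79828*(-1/16530) = -39914/8265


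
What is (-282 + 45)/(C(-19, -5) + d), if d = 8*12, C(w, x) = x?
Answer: -237/91 ≈ -2.6044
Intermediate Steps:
d = 96
(-282 + 45)/(C(-19, -5) + d) = (-282 + 45)/(-5 + 96) = -237/91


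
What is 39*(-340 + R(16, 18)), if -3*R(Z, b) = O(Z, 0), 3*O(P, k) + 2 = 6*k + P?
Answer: -39962/3 ≈ -13321.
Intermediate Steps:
O(P, k) = -⅔ + 2*k + P/3 (O(P, k) = -⅔ + (6*k + P)/3 = -⅔ + (P + 6*k)/3 = -⅔ + (2*k + P/3) = -⅔ + 2*k + P/3)
R(Z, b) = 2/9 - Z/9 (R(Z, b) = -(-⅔ + 2*0 + Z/3)/3 = -(-⅔ + 0 + Z/3)/3 = -(-⅔ + Z/3)/3 = 2/9 - Z/9)
39*(-340 + R(16, 18)) = 39*(-340 + (2/9 - ⅑*16)) = 39*(-340 + (2/9 - 16/9)) = 39*(-340 - 14/9) = 39*(-3074/9) = -39962/3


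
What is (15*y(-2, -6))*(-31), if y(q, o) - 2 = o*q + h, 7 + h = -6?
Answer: -465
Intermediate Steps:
h = -13 (h = -7 - 6 = -13)
y(q, o) = -11 + o*q (y(q, o) = 2 + (o*q - 13) = 2 + (-13 + o*q) = -11 + o*q)
(15*y(-2, -6))*(-31) = (15*(-11 - 6*(-2)))*(-31) = (15*(-11 + 12))*(-31) = (15*1)*(-31) = 15*(-31) = -465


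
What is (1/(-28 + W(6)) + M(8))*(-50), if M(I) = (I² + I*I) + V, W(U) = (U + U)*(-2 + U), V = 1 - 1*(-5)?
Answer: -13405/2 ≈ -6702.5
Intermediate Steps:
V = 6 (V = 1 + 5 = 6)
W(U) = 2*U*(-2 + U) (W(U) = (2*U)*(-2 + U) = 2*U*(-2 + U))
M(I) = 6 + 2*I² (M(I) = (I² + I*I) + 6 = (I² + I²) + 6 = 2*I² + 6 = 6 + 2*I²)
(1/(-28 + W(6)) + M(8))*(-50) = (1/(-28 + 2*6*(-2 + 6)) + (6 + 2*8²))*(-50) = (1/(-28 + 2*6*4) + (6 + 2*64))*(-50) = (1/(-28 + 48) + (6 + 128))*(-50) = (1/20 + 134)*(-50) = (2681/20)*(-50) = -13405/2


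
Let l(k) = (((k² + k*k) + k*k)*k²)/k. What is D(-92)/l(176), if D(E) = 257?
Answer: 257/16355328 ≈ 1.5714e-5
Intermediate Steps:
l(k) = 3*k³ (l(k) = (((k² + k²) + k²)*k²)/k = ((2*k² + k²)*k²)/k = ((3*k²)*k²)/k = (3*k⁴)/k = 3*k³)
D(-92)/l(176) = 257/((3*176³)) = 257/((3*5451776)) = 257/16355328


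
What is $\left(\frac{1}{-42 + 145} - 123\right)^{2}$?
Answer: $\frac{160478224}{10609} \approx 15127.0$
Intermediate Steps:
$\left(\frac{1}{-42 + 145} - 123\right)^{2} = \left(\frac{1}{103} - 123\right)^{2} = \left(- \frac{12668}{103}\right)^{2} = \frac{160478224}{10609}$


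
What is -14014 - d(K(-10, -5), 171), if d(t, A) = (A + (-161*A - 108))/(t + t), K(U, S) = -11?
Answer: -167888/11 ≈ -15263.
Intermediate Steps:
d(t, A) = (-108 - 160*A)/(2*t) (d(t, A) = (A + (-108 - 161*A))/((2*t)) = (-108 - 160*A)*(1/(2*t)) = (-108 - 160*A)/(2*t))
-14014 - d(K(-10, -5), 171) = -14014 - 2*(-27 - 40*171)/(-11) = -14014 - 2*(-1)*(-27 - 6840)/11 = -14014 - 2*(-1)*(-6867)/11 = -14014 - 1*13734/11 = -14014 - 13734/11 = -167888/11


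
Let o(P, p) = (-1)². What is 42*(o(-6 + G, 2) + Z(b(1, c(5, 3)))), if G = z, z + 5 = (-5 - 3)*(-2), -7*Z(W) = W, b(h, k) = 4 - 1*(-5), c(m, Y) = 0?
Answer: -12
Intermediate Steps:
b(h, k) = 9 (b(h, k) = 4 + 5 = 9)
Z(W) = -W/7
z = 11 (z = -5 + (-5 - 3)*(-2) = -5 - 8*(-2) = -5 + 16 = 11)
G = 11
o(P, p) = 1
42*(o(-6 + G, 2) + Z(b(1, c(5, 3)))) = 42*(1 - ⅐*9) = 42*(1 - 9/7) = 42*(-2/7) = -12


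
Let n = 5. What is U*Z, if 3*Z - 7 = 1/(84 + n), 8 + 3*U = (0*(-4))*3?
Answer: -1664/267 ≈ -6.2322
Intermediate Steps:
U = -8/3 (U = -8/3 + ((0*(-4))*3)/3 = -8/3 + (0*3)/3 = -8/3 + (⅓)*0 = -8/3 + 0 = -8/3 ≈ -2.6667)
Z = 208/89 (Z = 7/3 + 1/(3*(84 + 5)) = 7/3 + (⅓)/89 = 7/3 + (⅓)*(1/89) = 7/3 + 1/267 = 208/89 ≈ 2.3371)
U*Z = -8/3*208/89 = -1664/267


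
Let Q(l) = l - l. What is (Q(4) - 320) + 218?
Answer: -102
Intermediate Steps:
Q(l) = 0
(Q(4) - 320) + 218 = (0 - 320) + 218 = -320 + 218 = -102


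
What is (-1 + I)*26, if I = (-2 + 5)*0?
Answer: -26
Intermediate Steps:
I = 0 (I = 3*0 = 0)
(-1 + I)*26 = (-1 + 0)*26 = -1*26 = -26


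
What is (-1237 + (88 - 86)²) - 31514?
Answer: -32747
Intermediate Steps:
(-1237 + (88 - 86)²) - 31514 = (-1237 + 2²) - 31514 = (-1237 + 4) - 31514 = -1233 - 31514 = -32747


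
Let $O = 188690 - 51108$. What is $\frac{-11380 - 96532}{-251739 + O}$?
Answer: $\frac{107912}{114157} \approx 0.94529$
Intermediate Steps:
$O = 137582$
$\frac{-11380 - 96532}{-251739 + O} = \frac{-11380 - 96532}{-251739 + 137582} = - \frac{107912}{-114157} = \left(-107912\right) \left(- \frac{1}{114157}\right) = \frac{107912}{114157}$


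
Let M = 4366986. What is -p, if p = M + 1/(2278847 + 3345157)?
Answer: -24559946731945/5624004 ≈ -4.3670e+6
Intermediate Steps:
p = 24559946731945/5624004 (p = 4366986 + 1/(2278847 + 3345157) = 4366986 + 1/5624004 = 24559946731945/5624004 ≈ 4.3670e+6)
-p = -1*24559946731945/5624004 = -24559946731945/5624004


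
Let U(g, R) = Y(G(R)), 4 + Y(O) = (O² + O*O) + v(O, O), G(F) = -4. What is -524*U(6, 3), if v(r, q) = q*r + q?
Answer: -20960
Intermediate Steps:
v(r, q) = q + q*r
Y(O) = -4 + 2*O² + O*(1 + O) (Y(O) = -4 + ((O² + O*O) + O*(1 + O)) = -4 + ((O² + O²) + O*(1 + O)) = -4 + (2*O² + O*(1 + O)) = -4 + 2*O² + O*(1 + O))
U(g, R) = 40 (U(g, R) = -4 - 4 + 3*(-4)² = -4 - 4 + 3*16 = -4 - 4 + 48 = 40)
-524*U(6, 3) = -524*40 = -20960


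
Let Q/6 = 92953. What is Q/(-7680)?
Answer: -92953/1280 ≈ -72.620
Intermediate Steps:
Q = 557718 (Q = 6*92953 = 557718)
Q/(-7680) = 557718/(-7680) = 557718*(-1/7680) = -92953/1280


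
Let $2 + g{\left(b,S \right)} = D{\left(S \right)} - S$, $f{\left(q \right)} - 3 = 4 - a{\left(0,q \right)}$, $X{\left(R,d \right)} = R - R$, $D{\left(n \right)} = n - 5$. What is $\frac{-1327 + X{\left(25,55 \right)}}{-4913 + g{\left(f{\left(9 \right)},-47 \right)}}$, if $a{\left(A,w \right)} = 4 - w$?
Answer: $\frac{1327}{4920} \approx 0.26972$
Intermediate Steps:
$D{\left(n \right)} = -5 + n$ ($D{\left(n \right)} = n - 5 = -5 + n$)
$X{\left(R,d \right)} = 0$
$f{\left(q \right)} = 3 + q$ ($f{\left(q \right)} = 3 + \left(4 - \left(4 - q\right)\right) = 3 + \left(4 + \left(-4 + q\right)\right) = 3 + q$)
$g{\left(b,S \right)} = -7$ ($g{\left(b,S \right)} = -2 + \left(\left(-5 + S\right) - S\right) = -2 - 5 = -7$)
$\frac{-1327 + X{\left(25,55 \right)}}{-4913 + g{\left(f{\left(9 \right)},-47 \right)}} = \frac{-1327 + 0}{-4913 - 7} = - \frac{1327}{-4920} = \left(-1327\right) \left(- \frac{1}{4920}\right) = \frac{1327}{4920}$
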